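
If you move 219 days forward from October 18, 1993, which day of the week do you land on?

First find the weekday of Oct 18, 1993. Doomsday rule: the anchor day for the 1900s is Wednesday. For year 93: 93÷12 = 7 r 9, and 9÷4 = 2, so 7+9+2 = 18.
Wednesday + 18 ≡ Sunday — that's 1993's doomsday.
In October the doomsday date is Oct 10.
Oct 18 is 8 days after Oct 10; 8 mod 7 = 1, so Sunday + 1 = Monday.
219 mod 7 = 2, so 219 days after a Monday is Monday + 2 = Wednesday.

Wednesday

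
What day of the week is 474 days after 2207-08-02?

Aug 2, 2207 is a Sunday.
474 mod 7 = 5, so 474 days after a Sunday is Sunday + 5 = Friday.

Friday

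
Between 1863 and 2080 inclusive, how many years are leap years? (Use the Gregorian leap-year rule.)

Multiples of 4 in [1863,2080]: 55.
Of those, multiples of 100: 2 (not leap unless ÷400).
Multiples of 400: 1.
Leap years = 55 − 2 + 1 = 54.

54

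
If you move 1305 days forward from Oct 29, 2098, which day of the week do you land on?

Saturday

First find the weekday of Oct 29, 2098. Doomsday rule: the anchor day for the 2000s is Tuesday. For year 98: 98÷12 = 8 r 2, and 2÷4 = 0, so 8+2+0 = 10.
Tuesday + 10 ≡ Friday — that's 2098's doomsday.
In October the doomsday date is Oct 10.
Oct 29 is 19 days after Oct 10; 19 mod 7 = 5, so Friday + 5 = Wednesday.
1305 mod 7 = 3, so 1305 days after a Wednesday is Wednesday + 3 = Saturday.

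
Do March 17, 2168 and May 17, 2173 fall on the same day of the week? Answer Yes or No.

No

From Mar 17, 2168 to May 17, 2173 is 1887 days.
1887 mod 7 = 4, so they are different weekdays.
(Mar 17, 2168 is a Thursday; May 17, 2173 is a Monday.)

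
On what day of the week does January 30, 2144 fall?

Doomsday rule: the anchor day for the 2100s is Sunday. For year 44: 44÷12 = 3 r 8, and 8÷4 = 2, so 3+8+2 = 13.
Sunday + 13 ≡ Saturday — that's 2144's doomsday.
In January the doomsday date is Jan 4 (2144 is a leap year (divisible by 4)).
Jan 30 is 26 days after Jan 4; 26 mod 7 = 5, so Saturday + 5 = Thursday.

Thursday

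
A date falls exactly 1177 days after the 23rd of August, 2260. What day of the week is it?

Aug 23, 2260 is a Thursday.
1177 mod 7 = 1, so 1177 days after a Thursday is Thursday + 1 = Friday.

Friday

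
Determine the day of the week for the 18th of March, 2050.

January 1, 2050 is a Saturday.
Jan 1, 2050 → Feb 1, 2050: 31 days (January has 31).
Feb 1, 2050 → Mar 1, 2050: 28 days (February has 28).
Mar 1, 2050 → Mar 18, 2050: 17 days.
Total: 76 days.
76 mod 7 = 6, so Saturday + 6 = Friday.

Friday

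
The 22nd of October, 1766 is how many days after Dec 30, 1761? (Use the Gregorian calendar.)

Dec 30, 1761 → Dec 30, 1762: 365 days.
Dec 30, 1762 → Dec 30, 1763: 365 days.
Dec 30, 1763 → Dec 30, 1764: 366 days (Feb 29, 1764 is in that span).
Dec 30, 1764 → Dec 30, 1765: 365 days.
Dec 30, 1765 → Jan 30, 1766: 31 days (December has 31).
Jan 30, 1766 → Feb 28, 1766: 29 days (January has 31).
Feb 28, 1766 → Mar 28, 1766: 28 days (February has 28).
Mar 28, 1766 → Apr 28, 1766: 31 days (March has 31).
Apr 28, 1766 → May 28, 1766: 30 days (April has 30).
May 28, 1766 → Jun 28, 1766: 31 days (May has 31).
Jun 28, 1766 → Jul 28, 1766: 30 days (June has 30).
Jul 28, 1766 → Aug 28, 1766: 31 days (July has 31).
Aug 28, 1766 → Sep 28, 1766: 31 days (August has 31).
Sep 28, 1766 → Oct 22, 1766: 24 days.
Total: 1757 days.

1757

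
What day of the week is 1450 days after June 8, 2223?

Monday

Jun 8, 2223 is a Sunday.
1450 mod 7 = 1, so 1450 days after a Sunday is Sunday + 1 = Monday.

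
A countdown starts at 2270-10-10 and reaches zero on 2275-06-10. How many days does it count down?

Oct 10, 2270 → Oct 10, 2271: 365 days.
Oct 10, 2271 → Oct 10, 2272: 366 days (Feb 29, 2272 is in that span).
Oct 10, 2272 → Oct 10, 2273: 365 days.
Oct 10, 2273 → Oct 10, 2274: 365 days.
Oct 10, 2274 → Nov 10, 2274: 31 days (October has 31).
Nov 10, 2274 → Dec 10, 2274: 30 days (November has 30).
Dec 10, 2274 → Jan 10, 2275: 31 days (December has 31).
Jan 10, 2275 → Feb 10, 2275: 31 days (January has 31).
Feb 10, 2275 → Mar 10, 2275: 28 days (February has 28).
Mar 10, 2275 → Apr 10, 2275: 31 days (March has 31).
Apr 10, 2275 → May 10, 2275: 30 days (April has 30).
May 10, 2275 → Jun 10, 2275: 31 days.
Total: 1704 days.

1704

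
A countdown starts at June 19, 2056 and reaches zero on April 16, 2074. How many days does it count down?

6510

Jun 19, 2056 → Jun 19, 2057: 365 days.
Jun 19, 2057 → Jun 19, 2058: 365 days.
Jun 19, 2058 → Jun 19, 2059: 365 days.
Jun 19, 2059 → Jun 19, 2060: 366 days (Feb 29, 2060 is in that span).
Jun 19, 2060 → Jun 19, 2061: 365 days.
Jun 19, 2061 → Jun 19, 2062: 365 days.
Jun 19, 2062 → Jun 19, 2063: 365 days.
Jun 19, 2063 → Jun 19, 2064: 366 days (Feb 29, 2064 is in that span).
Jun 19, 2064 → Jun 19, 2065: 365 days.
Jun 19, 2065 → Jun 19, 2066: 365 days.
Jun 19, 2066 → Jun 19, 2067: 365 days.
Jun 19, 2067 → Jun 19, 2068: 366 days (Feb 29, 2068 is in that span).
Jun 19, 2068 → Jun 19, 2069: 365 days.
Jun 19, 2069 → Jun 19, 2070: 365 days.
Jun 19, 2070 → Jun 19, 2071: 365 days.
Jun 19, 2071 → Jun 19, 2072: 366 days (Feb 29, 2072 is in that span).
Jun 19, 2072 → Jun 19, 2073: 365 days.
Jun 19, 2073 → Jul 19, 2073: 30 days (June has 30).
Jul 19, 2073 → Aug 19, 2073: 31 days (July has 31).
Aug 19, 2073 → Sep 19, 2073: 31 days (August has 31).
Sep 19, 2073 → Oct 19, 2073: 30 days (September has 30).
Oct 19, 2073 → Nov 19, 2073: 31 days (October has 31).
Nov 19, 2073 → Dec 19, 2073: 30 days (November has 30).
Dec 19, 2073 → Jan 19, 2074: 31 days (December has 31).
Jan 19, 2074 → Feb 19, 2074: 31 days (January has 31).
Feb 19, 2074 → Mar 19, 2074: 28 days (February has 28).
Mar 19, 2074 → Apr 16, 2074: 28 days.
Total: 6510 days.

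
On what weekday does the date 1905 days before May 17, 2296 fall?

Saturday

May 17, 2296 is a Sunday.
1905 mod 7 = 1, so 1905 days before a Sunday is Sunday − 1 = Saturday.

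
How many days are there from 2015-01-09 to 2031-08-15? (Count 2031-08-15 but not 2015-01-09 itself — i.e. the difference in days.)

6062

Jan 9, 2015 → Jan 9, 2016: 365 days.
Jan 9, 2016 → Jan 9, 2017: 366 days (Feb 29, 2016 is in that span).
Jan 9, 2017 → Jan 9, 2018: 365 days.
Jan 9, 2018 → Jan 9, 2019: 365 days.
Jan 9, 2019 → Jan 9, 2020: 365 days.
Jan 9, 2020 → Jan 9, 2021: 366 days (Feb 29, 2020 is in that span).
Jan 9, 2021 → Jan 9, 2022: 365 days.
Jan 9, 2022 → Jan 9, 2023: 365 days.
Jan 9, 2023 → Jan 9, 2024: 365 days.
Jan 9, 2024 → Jan 9, 2025: 366 days (Feb 29, 2024 is in that span).
Jan 9, 2025 → Jan 9, 2026: 365 days.
Jan 9, 2026 → Jan 9, 2027: 365 days.
Jan 9, 2027 → Jan 9, 2028: 365 days.
Jan 9, 2028 → Jan 9, 2029: 366 days (Feb 29, 2028 is in that span).
Jan 9, 2029 → Jan 9, 2030: 365 days.
Jan 9, 2030 → Jan 9, 2031: 365 days.
Jan 9, 2031 → Feb 9, 2031: 31 days (January has 31).
Feb 9, 2031 → Mar 9, 2031: 28 days (February has 28).
Mar 9, 2031 → Apr 9, 2031: 31 days (March has 31).
Apr 9, 2031 → May 9, 2031: 30 days (April has 30).
May 9, 2031 → Jun 9, 2031: 31 days (May has 31).
Jun 9, 2031 → Jul 9, 2031: 30 days (June has 30).
Jul 9, 2031 → Aug 9, 2031: 31 days (July has 31).
Aug 9, 2031 → Aug 15, 2031: 6 days.
Total: 6062 days.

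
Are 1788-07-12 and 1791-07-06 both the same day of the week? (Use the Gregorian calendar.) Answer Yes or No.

From Jul 12, 1788 to Jul 6, 1791 is 1089 days.
1089 mod 7 = 4, so they are different weekdays.
(Jul 12, 1788 is a Saturday; Jul 6, 1791 is a Wednesday.)

No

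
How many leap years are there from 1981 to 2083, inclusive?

Multiples of 4 in [1981,2083]: 25.
Of those, multiples of 100: 1 (not leap unless ÷400).
Multiples of 400: 1.
Leap years = 25 − 1 + 1 = 25.

25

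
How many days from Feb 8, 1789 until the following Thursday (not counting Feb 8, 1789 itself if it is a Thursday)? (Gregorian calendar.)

Feb 8, 1789 is a Sunday.
From Sunday to the next Thursday is 4 days.

4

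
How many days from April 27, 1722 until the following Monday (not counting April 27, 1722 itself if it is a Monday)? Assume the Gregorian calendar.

7

Apr 27, 1722 is a Monday.
From Monday to the next Monday is 7 days.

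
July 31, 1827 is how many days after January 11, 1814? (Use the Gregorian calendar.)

Jan 11, 1814 → Jan 11, 1815: 365 days.
Jan 11, 1815 → Jan 11, 1816: 365 days.
Jan 11, 1816 → Jan 11, 1817: 366 days (Feb 29, 1816 is in that span).
Jan 11, 1817 → Jan 11, 1818: 365 days.
Jan 11, 1818 → Jan 11, 1819: 365 days.
Jan 11, 1819 → Jan 11, 1820: 365 days.
Jan 11, 1820 → Jan 11, 1821: 366 days (Feb 29, 1820 is in that span).
Jan 11, 1821 → Jan 11, 1822: 365 days.
Jan 11, 1822 → Jan 11, 1823: 365 days.
Jan 11, 1823 → Jan 11, 1824: 365 days.
Jan 11, 1824 → Jan 11, 1825: 366 days (Feb 29, 1824 is in that span).
Jan 11, 1825 → Jan 11, 1826: 365 days.
Jan 11, 1826 → Jan 11, 1827: 365 days.
Jan 11, 1827 → Feb 11, 1827: 31 days (January has 31).
Feb 11, 1827 → Mar 11, 1827: 28 days (February has 28).
Mar 11, 1827 → Apr 11, 1827: 31 days (March has 31).
Apr 11, 1827 → May 11, 1827: 30 days (April has 30).
May 11, 1827 → Jun 11, 1827: 31 days (May has 31).
Jun 11, 1827 → Jul 11, 1827: 30 days (June has 30).
Jul 11, 1827 → Jul 31, 1827: 20 days.
Total: 4949 days.

4949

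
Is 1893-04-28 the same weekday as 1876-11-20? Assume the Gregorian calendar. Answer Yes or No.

From Nov 20, 1876 to Apr 28, 1893 is 6003 days.
6003 mod 7 = 4, so they are different weekdays.
(Nov 20, 1876 is a Monday; Apr 28, 1893 is a Friday.)

No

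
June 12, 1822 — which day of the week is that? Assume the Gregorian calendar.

Wednesday

Doomsday rule: the anchor day for the 1800s is Friday. For year 22: 22÷12 = 1 r 10, and 10÷4 = 2, so 1+10+2 = 13.
Friday + 13 ≡ Thursday — that's 1822's doomsday.
In June the doomsday date is Jun 6.
Jun 12 is 6 days after Jun 6; 6 mod 7 = 6, so Thursday + 6 = Wednesday.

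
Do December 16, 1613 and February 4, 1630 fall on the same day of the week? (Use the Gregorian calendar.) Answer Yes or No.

Yes

From Dec 16, 1613 to Feb 4, 1630 is 5894 days.
5894 mod 7 = 0, so they are the same weekday.
(Dec 16, 1613 is a Monday; Feb 4, 1630 is a Monday.)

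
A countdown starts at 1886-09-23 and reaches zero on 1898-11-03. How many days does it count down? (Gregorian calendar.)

4424

Sep 23, 1886 → Sep 23, 1887: 365 days.
Sep 23, 1887 → Sep 23, 1888: 366 days (Feb 29, 1888 is in that span).
Sep 23, 1888 → Sep 23, 1889: 365 days.
Sep 23, 1889 → Sep 23, 1890: 365 days.
Sep 23, 1890 → Sep 23, 1891: 365 days.
Sep 23, 1891 → Sep 23, 1892: 366 days (Feb 29, 1892 is in that span).
Sep 23, 1892 → Sep 23, 1893: 365 days.
Sep 23, 1893 → Sep 23, 1894: 365 days.
Sep 23, 1894 → Sep 23, 1895: 365 days.
Sep 23, 1895 → Sep 23, 1896: 366 days (Feb 29, 1896 is in that span).
Sep 23, 1896 → Sep 23, 1897: 365 days.
Sep 23, 1897 → Sep 23, 1898: 365 days.
Sep 23, 1898 → Oct 23, 1898: 30 days (September has 30).
Oct 23, 1898 → Nov 3, 1898: 11 days.
Total: 4424 days.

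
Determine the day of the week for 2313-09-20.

Doomsday rule: the anchor day for the 2300s is Wednesday. For year 13: 13÷12 = 1 r 1, and 1÷4 = 0, so 1+1+0 = 2.
Wednesday + 2 ≡ Friday — that's 2313's doomsday.
In September the doomsday date is Sep 5.
Sep 20 is 15 days after Sep 5; 15 mod 7 = 1, so Friday + 1 = Saturday.

Saturday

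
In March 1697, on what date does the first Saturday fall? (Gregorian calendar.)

March 1, 1697 is a Friday.
The first Saturday is therefore March 2 (1 days later).

March 2, 1697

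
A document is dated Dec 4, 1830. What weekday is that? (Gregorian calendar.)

Doomsday rule: the anchor day for the 1800s is Friday. For year 30: 30÷12 = 2 r 6, and 6÷4 = 1, so 2+6+1 = 9.
Friday + 9 ≡ Sunday — that's 1830's doomsday.
In December the doomsday date is Dec 12.
Dec 4 is 8 days before Dec 12; 8 mod 7 = 1, so Sunday − 1 = Saturday.

Saturday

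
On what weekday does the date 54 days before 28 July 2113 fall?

First find the weekday of Jul 28, 2113. Doomsday rule: the anchor day for the 2100s is Sunday. For year 13: 13÷12 = 1 r 1, and 1÷4 = 0, so 1+1+0 = 2.
Sunday + 2 ≡ Tuesday — that's 2113's doomsday.
In July the doomsday date is Jul 11.
Jul 28 is 17 days after Jul 11; 17 mod 7 = 3, so Tuesday + 3 = Friday.
54 mod 7 = 5, so 54 days before a Friday is Friday − 5 = Sunday.

Sunday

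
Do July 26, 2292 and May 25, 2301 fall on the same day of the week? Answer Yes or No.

From Jul 26, 2292 to May 25, 2301 is 3224 days.
3224 mod 7 = 4, so they are different weekdays.
(Jul 26, 2292 is a Tuesday; May 25, 2301 is a Saturday.)

No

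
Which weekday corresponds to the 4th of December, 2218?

Doomsday rule: the anchor day for the 2200s is Friday. For year 18: 18÷12 = 1 r 6, and 6÷4 = 1, so 1+6+1 = 8.
Friday + 8 ≡ Saturday — that's 2218's doomsday.
In December the doomsday date is Dec 12.
Dec 4 is 8 days before Dec 12; 8 mod 7 = 1, so Saturday − 1 = Friday.

Friday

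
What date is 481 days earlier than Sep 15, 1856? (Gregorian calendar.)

May 23, 1855

−366 (one year; includes Feb 29, 1856) → Sep 15, 1855 (115 left).
−15 → Aug 31, 1855 (end of Aug, 31 days; 100 left).
−31 → Jul 31, 1855 (end of Jul, 31 days; 69 left).
−31 → Jun 30, 1855 (end of Jun, 30 days; 38 left).
−30 → May 31, 1855 (end of May, 31 days; 8 left).
−8 → May 23, 1855.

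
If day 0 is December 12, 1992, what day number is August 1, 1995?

Dec 12, 1992 → Dec 12, 1993: 365 days.
Dec 12, 1993 → Dec 12, 1994: 365 days.
Dec 12, 1994 → Jan 12, 1995: 31 days (December has 31).
Jan 12, 1995 → Feb 12, 1995: 31 days (January has 31).
Feb 12, 1995 → Mar 12, 1995: 28 days (February has 28).
Mar 12, 1995 → Apr 12, 1995: 31 days (March has 31).
Apr 12, 1995 → May 12, 1995: 30 days (April has 30).
May 12, 1995 → Jun 12, 1995: 31 days (May has 31).
Jun 12, 1995 → Jul 12, 1995: 30 days (June has 30).
Jul 12, 1995 → Aug 1, 1995: 20 days.
Total: 962 days.

962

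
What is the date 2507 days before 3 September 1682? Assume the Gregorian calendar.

−365 (one year) → Sep 3, 1681 (2142 left).
−365 (one year) → Sep 3, 1680 (1777 left).
−366 (one year; includes Feb 29, 1680) → Sep 3, 1679 (1411 left).
−365 (one year) → Sep 3, 1678 (1046 left).
−365 (one year) → Sep 3, 1677 (681 left).
−365 (one year) → Sep 3, 1676 (316 left).
−3 → Aug 31, 1676 (end of Aug, 31 days; 313 left).
−31 → Jul 31, 1676 (end of Jul, 31 days; 282 left).
−31 → Jun 30, 1676 (end of Jun, 30 days; 251 left).
−30 → May 31, 1676 (end of May, 31 days; 221 left).
−31 → Apr 30, 1676 (end of Apr, 30 days; 190 left).
−30 → Mar 31, 1676 (end of Mar, 31 days; 160 left).
−31 → Feb 29, 1676 (end of Feb, 29 days; 129 left).
−29 → Jan 31, 1676 (end of Jan, 31 days; 100 left).
−31 → Dec 31, 1675 (end of Dec, 31 days; 69 left).
−31 → Nov 30, 1675 (end of Nov, 30 days; 38 left).
−30 → Oct 31, 1675 (end of Oct, 31 days; 8 left).
−8 → Oct 23, 1675.

October 23, 1675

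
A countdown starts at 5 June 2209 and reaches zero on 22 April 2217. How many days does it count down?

2878

Jun 5, 2209 → Jun 5, 2210: 365 days.
Jun 5, 2210 → Jun 5, 2211: 365 days.
Jun 5, 2211 → Jun 5, 2212: 366 days (Feb 29, 2212 is in that span).
Jun 5, 2212 → Jun 5, 2213: 365 days.
Jun 5, 2213 → Jun 5, 2214: 365 days.
Jun 5, 2214 → Jun 5, 2215: 365 days.
Jun 5, 2215 → Jun 5, 2216: 366 days (Feb 29, 2216 is in that span).
Jun 5, 2216 → Jul 5, 2216: 30 days (June has 30).
Jul 5, 2216 → Aug 5, 2216: 31 days (July has 31).
Aug 5, 2216 → Sep 5, 2216: 31 days (August has 31).
Sep 5, 2216 → Oct 5, 2216: 30 days (September has 30).
Oct 5, 2216 → Nov 5, 2216: 31 days (October has 31).
Nov 5, 2216 → Dec 5, 2216: 30 days (November has 30).
Dec 5, 2216 → Jan 5, 2217: 31 days (December has 31).
Jan 5, 2217 → Feb 5, 2217: 31 days (January has 31).
Feb 5, 2217 → Mar 5, 2217: 28 days (February has 28).
Mar 5, 2217 → Apr 5, 2217: 31 days (March has 31).
Apr 5, 2217 → Apr 22, 2217: 17 days.
Total: 2878 days.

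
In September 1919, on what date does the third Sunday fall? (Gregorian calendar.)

September 1, 1919 is a Monday.
The first Sunday is therefore September 7 (6 days later).
The third Sunday is 7 + 2×7 = September 21.

September 21, 1919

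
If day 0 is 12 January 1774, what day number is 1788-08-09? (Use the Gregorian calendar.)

5323

Jan 12, 1774 → Jan 12, 1775: 365 days.
Jan 12, 1775 → Jan 12, 1776: 365 days.
Jan 12, 1776 → Jan 12, 1777: 366 days (Feb 29, 1776 is in that span).
Jan 12, 1777 → Jan 12, 1778: 365 days.
Jan 12, 1778 → Jan 12, 1779: 365 days.
Jan 12, 1779 → Jan 12, 1780: 365 days.
Jan 12, 1780 → Jan 12, 1781: 366 days (Feb 29, 1780 is in that span).
Jan 12, 1781 → Jan 12, 1782: 365 days.
Jan 12, 1782 → Jan 12, 1783: 365 days.
Jan 12, 1783 → Jan 12, 1784: 365 days.
Jan 12, 1784 → Jan 12, 1785: 366 days (Feb 29, 1784 is in that span).
Jan 12, 1785 → Jan 12, 1786: 365 days.
Jan 12, 1786 → Jan 12, 1787: 365 days.
Jan 12, 1787 → Jan 12, 1788: 365 days.
Jan 12, 1788 → Feb 12, 1788: 31 days (January has 31).
Feb 12, 1788 → Mar 12, 1788: 29 days (February has 29).
Mar 12, 1788 → Apr 12, 1788: 31 days (March has 31).
Apr 12, 1788 → May 12, 1788: 30 days (April has 30).
May 12, 1788 → Jun 12, 1788: 31 days (May has 31).
Jun 12, 1788 → Jul 12, 1788: 30 days (June has 30).
Jul 12, 1788 → Aug 9, 1788: 28 days.
Total: 5323 days.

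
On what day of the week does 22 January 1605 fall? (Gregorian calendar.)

Doomsday rule: the anchor day for the 1600s is Tuesday. For year 05: 5÷12 = 0 r 5, and 5÷4 = 1, so 0+5+1 = 6.
Tuesday + 6 ≡ Monday — that's 1605's doomsday.
In January the doomsday date is Jan 3 (1605 is not a leap year).
Jan 22 is 19 days after Jan 3; 19 mod 7 = 5, so Monday + 5 = Saturday.

Saturday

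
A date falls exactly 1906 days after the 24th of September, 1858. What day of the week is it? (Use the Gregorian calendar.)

Sunday

Sep 24, 1858 is a Friday.
1906 mod 7 = 2, so 1906 days after a Friday is Friday + 2 = Sunday.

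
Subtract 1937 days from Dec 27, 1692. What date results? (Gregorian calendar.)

September 8, 1687

−366 (one year; includes Feb 29, 1692) → Dec 27, 1691 (1571 left).
−365 (one year) → Dec 27, 1690 (1206 left).
−365 (one year) → Dec 27, 1689 (841 left).
−365 (one year) → Dec 27, 1688 (476 left).
−366 (one year; includes Feb 29, 1688) → Dec 27, 1687 (110 left).
−27 → Nov 30, 1687 (end of Nov, 30 days; 83 left).
−30 → Oct 31, 1687 (end of Oct, 31 days; 53 left).
−31 → Sep 30, 1687 (end of Sep, 30 days; 22 left).
−22 → Sep 8, 1687.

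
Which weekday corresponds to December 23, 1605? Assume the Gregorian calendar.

Friday

Doomsday rule: the anchor day for the 1600s is Tuesday. For year 05: 5÷12 = 0 r 5, and 5÷4 = 1, so 0+5+1 = 6.
Tuesday + 6 ≡ Monday — that's 1605's doomsday.
In December the doomsday date is Dec 12.
Dec 23 is 11 days after Dec 12; 11 mod 7 = 4, so Monday + 4 = Friday.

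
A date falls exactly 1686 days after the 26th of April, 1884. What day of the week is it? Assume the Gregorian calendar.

Friday

First find the weekday of Apr 26, 1884. Doomsday rule: the anchor day for the 1800s is Friday. For year 84: 84÷12 = 7 r 0, and 0÷4 = 0, so 7+0+0 = 7.
Friday + 7 ≡ Friday — that's 1884's doomsday.
In April the doomsday date is Apr 4.
Apr 26 is 22 days after Apr 4; 22 mod 7 = 1, so Friday + 1 = Saturday.
1686 mod 7 = 6, so 1686 days after a Saturday is Saturday + 6 = Friday.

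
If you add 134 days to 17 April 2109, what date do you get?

August 29, 2109

Apr has 30 days: +14 → May 1, 2109 (120 left).
May has 31 days: +31 → Jun 1, 2109 (89 left).
Jun has 30 days: +30 → Jul 1, 2109 (59 left).
Jul has 31 days: +31 → Aug 1, 2109 (28 left).
+28 → Aug 29, 2109.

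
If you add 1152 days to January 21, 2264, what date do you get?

+366 (one year; includes Feb 29, 2264) → Jan 21, 2265 (786 left).
+365 (one year) → Jan 21, 2266 (421 left).
+365 (one year) → Jan 21, 2267 (56 left).
Jan has 31 days: +11 → Feb 1, 2267 (45 left).
Feb has 28 days: +28 → Mar 1, 2267 (17 left).
+17 → Mar 18, 2267.

March 18, 2267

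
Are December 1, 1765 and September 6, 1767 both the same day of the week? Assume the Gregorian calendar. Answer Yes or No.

From Dec 1, 1765 to Sep 6, 1767 is 644 days.
644 mod 7 = 0, so they are the same weekday.
(Dec 1, 1765 is a Sunday; Sep 6, 1767 is a Sunday.)

Yes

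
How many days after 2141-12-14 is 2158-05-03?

5984

Dec 14, 2141 → Dec 14, 2142: 365 days.
Dec 14, 2142 → Dec 14, 2143: 365 days.
Dec 14, 2143 → Dec 14, 2144: 366 days (Feb 29, 2144 is in that span).
Dec 14, 2144 → Dec 14, 2145: 365 days.
Dec 14, 2145 → Dec 14, 2146: 365 days.
Dec 14, 2146 → Dec 14, 2147: 365 days.
Dec 14, 2147 → Dec 14, 2148: 366 days (Feb 29, 2148 is in that span).
Dec 14, 2148 → Dec 14, 2149: 365 days.
Dec 14, 2149 → Dec 14, 2150: 365 days.
Dec 14, 2150 → Dec 14, 2151: 365 days.
Dec 14, 2151 → Dec 14, 2152: 366 days (Feb 29, 2152 is in that span).
Dec 14, 2152 → Dec 14, 2153: 365 days.
Dec 14, 2153 → Dec 14, 2154: 365 days.
Dec 14, 2154 → Dec 14, 2155: 365 days.
Dec 14, 2155 → Dec 14, 2156: 366 days (Feb 29, 2156 is in that span).
Dec 14, 2156 → Dec 14, 2157: 365 days.
Dec 14, 2157 → Jan 14, 2158: 31 days (December has 31).
Jan 14, 2158 → Feb 14, 2158: 31 days (January has 31).
Feb 14, 2158 → Mar 14, 2158: 28 days (February has 28).
Mar 14, 2158 → Apr 14, 2158: 31 days (March has 31).
Apr 14, 2158 → May 3, 2158: 19 days.
Total: 5984 days.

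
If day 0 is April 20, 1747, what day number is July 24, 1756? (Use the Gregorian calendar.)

Apr 20, 1747 → Apr 20, 1748: 366 days (Feb 29, 1748 is in that span).
Apr 20, 1748 → Apr 20, 1749: 365 days.
Apr 20, 1749 → Apr 20, 1750: 365 days.
Apr 20, 1750 → Apr 20, 1751: 365 days.
Apr 20, 1751 → Apr 20, 1752: 366 days (Feb 29, 1752 is in that span).
Apr 20, 1752 → Apr 20, 1753: 365 days.
Apr 20, 1753 → Apr 20, 1754: 365 days.
Apr 20, 1754 → Apr 20, 1755: 365 days.
Apr 20, 1755 → Apr 20, 1756: 366 days (Feb 29, 1756 is in that span).
Apr 20, 1756 → May 20, 1756: 30 days (April has 30).
May 20, 1756 → Jun 20, 1756: 31 days (May has 31).
Jun 20, 1756 → Jul 20, 1756: 30 days (June has 30).
Jul 20, 1756 → Jul 24, 1756: 4 days.
Total: 3383 days.

3383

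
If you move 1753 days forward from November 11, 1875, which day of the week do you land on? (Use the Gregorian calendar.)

Nov 11, 1875 is a Thursday.
1753 mod 7 = 3, so 1753 days after a Thursday is Thursday + 3 = Sunday.

Sunday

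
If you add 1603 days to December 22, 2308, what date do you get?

May 13, 2313

+365 (one year) → Dec 22, 2309 (1238 left).
+365 (one year) → Dec 22, 2310 (873 left).
+365 (one year) → Dec 22, 2311 (508 left).
+366 (one year; includes Feb 29, 2312) → Dec 22, 2312 (142 left).
Dec has 31 days: +10 → Jan 1, 2313 (132 left).
Jan has 31 days: +31 → Feb 1, 2313 (101 left).
Feb has 28 days: +28 → Mar 1, 2313 (73 left).
Mar has 31 days: +31 → Apr 1, 2313 (42 left).
Apr has 30 days: +30 → May 1, 2313 (12 left).
+12 → May 13, 2313.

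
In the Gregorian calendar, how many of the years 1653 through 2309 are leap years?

158

Multiples of 4 in [1653,2309]: 164.
Of those, multiples of 100: 7 (not leap unless ÷400).
Multiples of 400: 1.
Leap years = 164 − 7 + 1 = 158.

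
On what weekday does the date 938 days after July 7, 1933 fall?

Friday

First find the weekday of Jul 7, 1933. Doomsday rule: the anchor day for the 1900s is Wednesday. For year 33: 33÷12 = 2 r 9, and 9÷4 = 2, so 2+9+2 = 13.
Wednesday + 13 ≡ Tuesday — that's 1933's doomsday.
In July the doomsday date is Jul 11.
Jul 7 is 4 days before Jul 11; 4 mod 7 = 4, so Tuesday − 4 = Friday.
938 mod 7 = 0, so 938 days after a Friday is Friday + 0 = Friday.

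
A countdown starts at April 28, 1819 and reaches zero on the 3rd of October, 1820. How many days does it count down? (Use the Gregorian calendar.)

Apr 28, 1819 → Apr 28, 1820: 366 days (Feb 29, 1820 is in that span).
Apr 28, 1820 → May 28, 1820: 30 days (April has 30).
May 28, 1820 → Jun 28, 1820: 31 days (May has 31).
Jun 28, 1820 → Jul 28, 1820: 30 days (June has 30).
Jul 28, 1820 → Aug 28, 1820: 31 days (July has 31).
Aug 28, 1820 → Sep 28, 1820: 31 days (August has 31).
Sep 28, 1820 → Oct 3, 1820: 5 days.
Total: 524 days.

524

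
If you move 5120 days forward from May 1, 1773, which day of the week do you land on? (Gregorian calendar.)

May 1, 1773 is a Saturday.
5120 mod 7 = 3, so 5120 days after a Saturday is Saturday + 3 = Tuesday.

Tuesday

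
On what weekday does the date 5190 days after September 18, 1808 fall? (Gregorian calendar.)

Wednesday

Sep 18, 1808 is a Sunday.
5190 mod 7 = 3, so 5190 days after a Sunday is Sunday + 3 = Wednesday.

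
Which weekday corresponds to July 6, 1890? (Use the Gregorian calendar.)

Doomsday rule: the anchor day for the 1800s is Friday. For year 90: 90÷12 = 7 r 6, and 6÷4 = 1, so 7+6+1 = 14.
Friday + 14 ≡ Friday — that's 1890's doomsday.
In July the doomsday date is Jul 11.
Jul 6 is 5 days before Jul 11; 5 mod 7 = 5, so Friday − 5 = Sunday.

Sunday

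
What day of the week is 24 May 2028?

Wednesday

January 1, 2028 is a Saturday.
Jan 1, 2028 → Feb 1, 2028: 31 days (January has 31).
Feb 1, 2028 → Mar 1, 2028: 29 days (February has 29).
Mar 1, 2028 → Apr 1, 2028: 31 days (March has 31).
Apr 1, 2028 → May 1, 2028: 30 days (April has 30).
May 1, 2028 → May 24, 2028: 23 days.
Total: 144 days.
144 mod 7 = 4, so Saturday + 4 = Wednesday.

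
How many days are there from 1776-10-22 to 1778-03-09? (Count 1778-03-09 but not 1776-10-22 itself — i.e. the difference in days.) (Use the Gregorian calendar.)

Oct 22, 1776 → Oct 22, 1777: 365 days.
Oct 22, 1777 → Nov 22, 1777: 31 days (October has 31).
Nov 22, 1777 → Dec 22, 1777: 30 days (November has 30).
Dec 22, 1777 → Jan 22, 1778: 31 days (December has 31).
Jan 22, 1778 → Feb 22, 1778: 31 days (January has 31).
Feb 22, 1778 → Mar 9, 1778: 15 days.
Total: 503 days.

503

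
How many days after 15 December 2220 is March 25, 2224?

1196

Dec 15, 2220 → Dec 15, 2221: 365 days.
Dec 15, 2221 → Dec 15, 2222: 365 days.
Dec 15, 2222 → Dec 15, 2223: 365 days.
Dec 15, 2223 → Jan 15, 2224: 31 days (December has 31).
Jan 15, 2224 → Feb 15, 2224: 31 days (January has 31).
Feb 15, 2224 → Mar 15, 2224: 29 days (February has 29).
Mar 15, 2224 → Mar 25, 2224: 10 days.
Total: 1196 days.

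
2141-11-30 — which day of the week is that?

Thursday

January 1, 2141 is a Sunday.
Jan 1, 2141 → Feb 1, 2141: 31 days (January has 31).
Feb 1, 2141 → Mar 1, 2141: 28 days (February has 28).
Mar 1, 2141 → Apr 1, 2141: 31 days (March has 31).
Apr 1, 2141 → May 1, 2141: 30 days (April has 30).
May 1, 2141 → Jun 1, 2141: 31 days (May has 31).
Jun 1, 2141 → Jul 1, 2141: 30 days (June has 30).
Jul 1, 2141 → Aug 1, 2141: 31 days (July has 31).
Aug 1, 2141 → Sep 1, 2141: 31 days (August has 31).
Sep 1, 2141 → Oct 1, 2141: 30 days (September has 30).
Oct 1, 2141 → Nov 1, 2141: 31 days (October has 31).
Nov 1, 2141 → Nov 30, 2141: 29 days.
Total: 333 days.
333 mod 7 = 4, so Sunday + 4 = Thursday.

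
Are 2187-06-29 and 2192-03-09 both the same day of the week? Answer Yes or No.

Yes

From Jun 29, 2187 to Mar 9, 2192 is 1715 days.
1715 mod 7 = 0, so they are the same weekday.
(Jun 29, 2187 is a Friday; Mar 9, 2192 is a Friday.)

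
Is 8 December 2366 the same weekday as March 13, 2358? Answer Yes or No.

From Mar 13, 2358 to Dec 8, 2366 is 3192 days.
3192 mod 7 = 0, so they are the same weekday.
(Mar 13, 2358 is a Thursday; Dec 8, 2366 is a Thursday.)

Yes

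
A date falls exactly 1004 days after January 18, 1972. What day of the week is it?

First find the weekday of Jan 18, 1972. Doomsday rule: the anchor day for the 1900s is Wednesday. For year 72: 72÷12 = 6 r 0, and 0÷4 = 0, so 6+0+0 = 6.
Wednesday + 6 ≡ Tuesday — that's 1972's doomsday.
In January the doomsday date is Jan 4 (1972 is a leap year (divisible by 4)).
Jan 18 is 14 days after Jan 4; 14 mod 7 = 0, so Tuesday + 0 = Tuesday.
1004 mod 7 = 3, so 1004 days after a Tuesday is Tuesday + 3 = Friday.

Friday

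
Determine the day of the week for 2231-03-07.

Doomsday rule: the anchor day for the 2200s is Friday. For year 31: 31÷12 = 2 r 7, and 7÷4 = 1, so 2+7+1 = 10.
Friday + 10 ≡ Monday — that's 2231's doomsday.
In March the doomsday date is Mar 14.
Mar 7 is 7 days before Mar 14; 7 mod 7 = 0, so Monday − 0 = Monday.

Monday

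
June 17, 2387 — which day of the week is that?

Wednesday

Doomsday rule: the anchor day for the 2300s is Wednesday. For year 87: 87÷12 = 7 r 3, and 3÷4 = 0, so 7+3+0 = 10.
Wednesday + 10 ≡ Saturday — that's 2387's doomsday.
In June the doomsday date is Jun 6.
Jun 17 is 11 days after Jun 6; 11 mod 7 = 4, so Saturday + 4 = Wednesday.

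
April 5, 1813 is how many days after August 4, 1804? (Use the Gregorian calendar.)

Aug 4, 1804 → Aug 4, 1805: 365 days.
Aug 4, 1805 → Aug 4, 1806: 365 days.
Aug 4, 1806 → Aug 4, 1807: 365 days.
Aug 4, 1807 → Aug 4, 1808: 366 days (Feb 29, 1808 is in that span).
Aug 4, 1808 → Aug 4, 1809: 365 days.
Aug 4, 1809 → Aug 4, 1810: 365 days.
Aug 4, 1810 → Aug 4, 1811: 365 days.
Aug 4, 1811 → Aug 4, 1812: 366 days (Feb 29, 1812 is in that span).
Aug 4, 1812 → Sep 4, 1812: 31 days (August has 31).
Sep 4, 1812 → Oct 4, 1812: 30 days (September has 30).
Oct 4, 1812 → Nov 4, 1812: 31 days (October has 31).
Nov 4, 1812 → Dec 4, 1812: 30 days (November has 30).
Dec 4, 1812 → Jan 4, 1813: 31 days (December has 31).
Jan 4, 1813 → Feb 4, 1813: 31 days (January has 31).
Feb 4, 1813 → Mar 4, 1813: 28 days (February has 28).
Mar 4, 1813 → Apr 4, 1813: 31 days (March has 31).
Apr 4, 1813 → Apr 5, 1813: 1 days.
Total: 3166 days.

3166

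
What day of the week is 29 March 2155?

Saturday

Doomsday rule: the anchor day for the 2100s is Sunday. For year 55: 55÷12 = 4 r 7, and 7÷4 = 1, so 4+7+1 = 12.
Sunday + 12 ≡ Friday — that's 2155's doomsday.
In March the doomsday date is Mar 14.
Mar 29 is 15 days after Mar 14; 15 mod 7 = 1, so Friday + 1 = Saturday.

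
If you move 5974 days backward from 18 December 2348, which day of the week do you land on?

Wednesday

Dec 18, 2348 is a Saturday.
5974 mod 7 = 3, so 5974 days before a Saturday is Saturday − 3 = Wednesday.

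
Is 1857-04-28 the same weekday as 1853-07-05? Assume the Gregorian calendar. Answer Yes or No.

Yes

From Jul 5, 1853 to Apr 28, 1857 is 1393 days.
1393 mod 7 = 0, so they are the same weekday.
(Jul 5, 1853 is a Tuesday; Apr 28, 1857 is a Tuesday.)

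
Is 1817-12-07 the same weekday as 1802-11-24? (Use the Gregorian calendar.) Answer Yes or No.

From Nov 24, 1802 to Dec 7, 1817 is 5492 days.
5492 mod 7 = 4, so they are different weekdays.
(Nov 24, 1802 is a Wednesday; Dec 7, 1817 is a Sunday.)

No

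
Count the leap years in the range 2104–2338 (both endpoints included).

57

Multiples of 4 in [2104,2338]: 59.
Of those, multiples of 100: 2 (not leap unless ÷400).
Multiples of 400: 0.
Leap years = 59 − 2 + 0 = 57.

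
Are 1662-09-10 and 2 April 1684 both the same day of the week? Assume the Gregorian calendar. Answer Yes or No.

Yes

From Sep 10, 1662 to Apr 2, 1684 is 7875 days.
7875 mod 7 = 0, so they are the same weekday.
(Sep 10, 1662 is a Sunday; Apr 2, 1684 is a Sunday.)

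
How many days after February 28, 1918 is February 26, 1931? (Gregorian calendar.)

4746

Feb 28, 1918 → Feb 28, 1919: 365 days.
Feb 28, 1919 → Feb 28, 1920: 365 days.
Feb 28, 1920 → Feb 28, 1921: 366 days (Feb 29, 1920 is in that span).
Feb 28, 1921 → Feb 28, 1922: 365 days.
Feb 28, 1922 → Feb 28, 1923: 365 days.
Feb 28, 1923 → Feb 28, 1924: 365 days.
Feb 28, 1924 → Feb 28, 1925: 366 days (Feb 29, 1924 is in that span).
Feb 28, 1925 → Feb 28, 1926: 365 days.
Feb 28, 1926 → Feb 28, 1927: 365 days.
Feb 28, 1927 → Feb 28, 1928: 365 days.
Feb 28, 1928 → Feb 28, 1929: 366 days (Feb 29, 1928 is in that span).
Feb 28, 1929 → Feb 28, 1930: 365 days.
Feb 28, 1930 → Mar 28, 1930: 28 days (February has 28).
Mar 28, 1930 → Apr 28, 1930: 31 days (March has 31).
Apr 28, 1930 → May 28, 1930: 30 days (April has 30).
May 28, 1930 → Jun 28, 1930: 31 days (May has 31).
Jun 28, 1930 → Jul 28, 1930: 30 days (June has 30).
Jul 28, 1930 → Aug 28, 1930: 31 days (July has 31).
Aug 28, 1930 → Sep 28, 1930: 31 days (August has 31).
Sep 28, 1930 → Oct 28, 1930: 30 days (September has 30).
Oct 28, 1930 → Nov 28, 1930: 31 days (October has 31).
Nov 28, 1930 → Dec 28, 1930: 30 days (November has 30).
Dec 28, 1930 → Jan 28, 1931: 31 days (December has 31).
Jan 28, 1931 → Feb 26, 1931: 29 days.
Total: 4746 days.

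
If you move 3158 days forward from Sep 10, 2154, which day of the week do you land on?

Sep 10, 2154 is a Tuesday.
3158 mod 7 = 1, so 3158 days after a Tuesday is Tuesday + 1 = Wednesday.

Wednesday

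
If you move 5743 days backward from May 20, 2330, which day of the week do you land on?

Saturday

May 20, 2330 is a Tuesday.
5743 mod 7 = 3, so 5743 days before a Tuesday is Tuesday − 3 = Saturday.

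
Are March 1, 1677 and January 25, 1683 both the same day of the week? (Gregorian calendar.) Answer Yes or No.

From Mar 1, 1677 to Jan 25, 1683 is 2156 days.
2156 mod 7 = 0, so they are the same weekday.
(Mar 1, 1677 is a Monday; Jan 25, 1683 is a Monday.)

Yes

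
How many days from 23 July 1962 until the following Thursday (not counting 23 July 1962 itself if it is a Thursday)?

Jul 23, 1962 is a Monday.
From Monday to the next Thursday is 3 days.

3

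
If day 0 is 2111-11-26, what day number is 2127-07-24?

Nov 26, 2111 → Nov 26, 2112: 366 days (Feb 29, 2112 is in that span).
Nov 26, 2112 → Nov 26, 2113: 365 days.
Nov 26, 2113 → Nov 26, 2114: 365 days.
Nov 26, 2114 → Nov 26, 2115: 365 days.
Nov 26, 2115 → Nov 26, 2116: 366 days (Feb 29, 2116 is in that span).
Nov 26, 2116 → Nov 26, 2117: 365 days.
Nov 26, 2117 → Nov 26, 2118: 365 days.
Nov 26, 2118 → Nov 26, 2119: 365 days.
Nov 26, 2119 → Nov 26, 2120: 366 days (Feb 29, 2120 is in that span).
Nov 26, 2120 → Nov 26, 2121: 365 days.
Nov 26, 2121 → Nov 26, 2122: 365 days.
Nov 26, 2122 → Nov 26, 2123: 365 days.
Nov 26, 2123 → Nov 26, 2124: 366 days (Feb 29, 2124 is in that span).
Nov 26, 2124 → Nov 26, 2125: 365 days.
Nov 26, 2125 → Nov 26, 2126: 365 days.
Nov 26, 2126 → Dec 26, 2126: 30 days (November has 30).
Dec 26, 2126 → Jan 26, 2127: 31 days (December has 31).
Jan 26, 2127 → Feb 26, 2127: 31 days (January has 31).
Feb 26, 2127 → Mar 26, 2127: 28 days (February has 28).
Mar 26, 2127 → Apr 26, 2127: 31 days (March has 31).
Apr 26, 2127 → May 26, 2127: 30 days (April has 30).
May 26, 2127 → Jun 26, 2127: 31 days (May has 31).
Jun 26, 2127 → Jul 24, 2127: 28 days.
Total: 5719 days.

5719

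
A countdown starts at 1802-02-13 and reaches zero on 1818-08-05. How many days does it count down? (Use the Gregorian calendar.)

Feb 13, 1802 → Feb 13, 1803: 365 days.
Feb 13, 1803 → Feb 13, 1804: 365 days.
Feb 13, 1804 → Feb 13, 1805: 366 days (Feb 29, 1804 is in that span).
Feb 13, 1805 → Feb 13, 1806: 365 days.
Feb 13, 1806 → Feb 13, 1807: 365 days.
Feb 13, 1807 → Feb 13, 1808: 365 days.
Feb 13, 1808 → Feb 13, 1809: 366 days (Feb 29, 1808 is in that span).
Feb 13, 1809 → Feb 13, 1810: 365 days.
Feb 13, 1810 → Feb 13, 1811: 365 days.
Feb 13, 1811 → Feb 13, 1812: 365 days.
Feb 13, 1812 → Feb 13, 1813: 366 days (Feb 29, 1812 is in that span).
Feb 13, 1813 → Feb 13, 1814: 365 days.
Feb 13, 1814 → Feb 13, 1815: 365 days.
Feb 13, 1815 → Feb 13, 1816: 365 days.
Feb 13, 1816 → Feb 13, 1817: 366 days (Feb 29, 1816 is in that span).
Feb 13, 1817 → Feb 13, 1818: 365 days.
Feb 13, 1818 → Mar 13, 1818: 28 days (February has 28).
Mar 13, 1818 → Apr 13, 1818: 31 days (March has 31).
Apr 13, 1818 → May 13, 1818: 30 days (April has 30).
May 13, 1818 → Jun 13, 1818: 31 days (May has 31).
Jun 13, 1818 → Jul 13, 1818: 30 days (June has 30).
Jul 13, 1818 → Aug 5, 1818: 23 days.
Total: 6017 days.

6017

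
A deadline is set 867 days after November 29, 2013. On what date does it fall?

April 14, 2016

+365 (one year) → Nov 29, 2014 (502 left).
+365 (one year) → Nov 29, 2015 (137 left).
Nov has 30 days: +2 → Dec 1, 2015 (135 left).
Dec has 31 days: +31 → Jan 1, 2016 (104 left).
Jan has 31 days: +31 → Feb 1, 2016 (73 left).
Feb has 29 days: +29 → Mar 1, 2016 (44 left).
Mar has 31 days: +31 → Apr 1, 2016 (13 left).
+13 → Apr 14, 2016.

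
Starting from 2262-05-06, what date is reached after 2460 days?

January 29, 2269

+365 (one year) → May 6, 2263 (2095 left).
+366 (one year; includes Feb 29, 2264) → May 6, 2264 (1729 left).
+365 (one year) → May 6, 2265 (1364 left).
+365 (one year) → May 6, 2266 (999 left).
+365 (one year) → May 6, 2267 (634 left).
+366 (one year; includes Feb 29, 2268) → May 6, 2268 (268 left).
May has 31 days: +26 → Jun 1, 2268 (242 left).
Jun has 30 days: +30 → Jul 1, 2268 (212 left).
Jul has 31 days: +31 → Aug 1, 2268 (181 left).
Aug has 31 days: +31 → Sep 1, 2268 (150 left).
Sep has 30 days: +30 → Oct 1, 2268 (120 left).
Oct has 31 days: +31 → Nov 1, 2268 (89 left).
Nov has 30 days: +30 → Dec 1, 2268 (59 left).
Dec has 31 days: +31 → Jan 1, 2269 (28 left).
+28 → Jan 29, 2269.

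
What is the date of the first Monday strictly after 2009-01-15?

January 19, 2009

Jan 15, 2009 is a Thursday.
From Thursday to the next Monday is 4 days.
Jan 15, 2009 + 4 = Jan 19, 2009.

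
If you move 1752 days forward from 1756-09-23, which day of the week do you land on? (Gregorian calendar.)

Saturday

First find the weekday of Sep 23, 1756. Doomsday rule: the anchor day for the 1700s is Sunday. For year 56: 56÷12 = 4 r 8, and 8÷4 = 2, so 4+8+2 = 14.
Sunday + 14 ≡ Sunday — that's 1756's doomsday.
In September the doomsday date is Sep 5.
Sep 23 is 18 days after Sep 5; 18 mod 7 = 4, so Sunday + 4 = Thursday.
1752 mod 7 = 2, so 1752 days after a Thursday is Thursday + 2 = Saturday.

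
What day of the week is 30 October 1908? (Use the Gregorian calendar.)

Doomsday rule: the anchor day for the 1900s is Wednesday. For year 08: 8÷12 = 0 r 8, and 8÷4 = 2, so 0+8+2 = 10.
Wednesday + 10 ≡ Saturday — that's 1908's doomsday.
In October the doomsday date is Oct 10.
Oct 30 is 20 days after Oct 10; 20 mod 7 = 6, so Saturday + 6 = Friday.

Friday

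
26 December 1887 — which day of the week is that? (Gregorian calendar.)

Doomsday rule: the anchor day for the 1800s is Friday. For year 87: 87÷12 = 7 r 3, and 3÷4 = 0, so 7+3+0 = 10.
Friday + 10 ≡ Monday — that's 1887's doomsday.
In December the doomsday date is Dec 12.
Dec 26 is 14 days after Dec 12; 14 mod 7 = 0, so Monday + 0 = Monday.

Monday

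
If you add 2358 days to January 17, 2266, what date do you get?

July 2, 2272

+365 (one year) → Jan 17, 2267 (1993 left).
+365 (one year) → Jan 17, 2268 (1628 left).
+366 (one year; includes Feb 29, 2268) → Jan 17, 2269 (1262 left).
+365 (one year) → Jan 17, 2270 (897 left).
+365 (one year) → Jan 17, 2271 (532 left).
+365 (one year) → Jan 17, 2272 (167 left).
Jan has 31 days: +15 → Feb 1, 2272 (152 left).
Feb has 29 days: +29 → Mar 1, 2272 (123 left).
Mar has 31 days: +31 → Apr 1, 2272 (92 left).
Apr has 30 days: +30 → May 1, 2272 (62 left).
May has 31 days: +31 → Jun 1, 2272 (31 left).
Jun has 30 days: +30 → Jul 1, 2272 (1 left).
+1 → Jul 2, 2272.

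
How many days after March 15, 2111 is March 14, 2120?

Mar 15, 2111 → Mar 15, 2112: 366 days (Feb 29, 2112 is in that span).
Mar 15, 2112 → Mar 15, 2113: 365 days.
Mar 15, 2113 → Mar 15, 2114: 365 days.
Mar 15, 2114 → Mar 15, 2115: 365 days.
Mar 15, 2115 → Mar 15, 2116: 366 days (Feb 29, 2116 is in that span).
Mar 15, 2116 → Mar 15, 2117: 365 days.
Mar 15, 2117 → Mar 15, 2118: 365 days.
Mar 15, 2118 → Mar 15, 2119: 365 days.
Mar 15, 2119 → Apr 15, 2119: 31 days (March has 31).
Apr 15, 2119 → May 15, 2119: 30 days (April has 30).
May 15, 2119 → Jun 15, 2119: 31 days (May has 31).
Jun 15, 2119 → Jul 15, 2119: 30 days (June has 30).
Jul 15, 2119 → Aug 15, 2119: 31 days (July has 31).
Aug 15, 2119 → Sep 15, 2119: 31 days (August has 31).
Sep 15, 2119 → Oct 15, 2119: 30 days (September has 30).
Oct 15, 2119 → Nov 15, 2119: 31 days (October has 31).
Nov 15, 2119 → Dec 15, 2119: 30 days (November has 30).
Dec 15, 2119 → Jan 15, 2120: 31 days (December has 31).
Jan 15, 2120 → Feb 15, 2120: 31 days (January has 31).
Feb 15, 2120 → Mar 14, 2120: 28 days.
Total: 3287 days.

3287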